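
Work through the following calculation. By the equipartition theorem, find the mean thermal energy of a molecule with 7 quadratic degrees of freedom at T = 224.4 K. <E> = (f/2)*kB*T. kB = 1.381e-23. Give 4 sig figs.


Step 1: f/2 = 7/2 = 3.5
Step 2: kB*T = 1.381e-23 * 224.4 = 3.099e-21
Step 3: <E> = 3.5 * 3.099e-21 = 1.085e-20 J

1.085e-20


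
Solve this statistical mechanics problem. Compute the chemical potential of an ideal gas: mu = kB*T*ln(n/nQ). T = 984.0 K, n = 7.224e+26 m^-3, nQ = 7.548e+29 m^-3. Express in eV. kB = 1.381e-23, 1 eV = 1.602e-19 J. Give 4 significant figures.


Step 1: n/nQ = 7.224e+26/7.548e+29 = 0.0009571
Step 2: ln(n/nQ) = -6.952
Step 3: mu = kB*T*ln(n/nQ) = 1.359e-20*-6.952 = -9.447e-20 J
Step 4: Convert to eV: -9.447e-20/1.602e-19 = -0.5897 eV

-0.5897


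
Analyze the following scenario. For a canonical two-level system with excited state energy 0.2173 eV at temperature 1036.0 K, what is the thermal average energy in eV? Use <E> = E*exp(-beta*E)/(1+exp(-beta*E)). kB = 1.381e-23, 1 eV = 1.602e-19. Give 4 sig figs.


Step 1: beta*E = 0.2173*1.602e-19/(1.381e-23*1036.0) = 2.433
Step 2: exp(-beta*E) = 0.08776
Step 3: <E> = 0.2173*0.08776/(1+0.08776) = 0.01753 eV

0.01753


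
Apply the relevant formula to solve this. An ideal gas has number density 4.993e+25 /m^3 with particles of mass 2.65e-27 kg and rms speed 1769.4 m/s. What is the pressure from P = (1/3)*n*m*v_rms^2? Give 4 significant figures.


Step 1: v_rms^2 = 1769.4^2 = 3.131e+06
Step 2: n*m = 4.993e+25*2.65e-27 = 0.1323
Step 3: P = (1/3)*0.1323*3.131e+06 = 1.381e+05 Pa

1.381e+05


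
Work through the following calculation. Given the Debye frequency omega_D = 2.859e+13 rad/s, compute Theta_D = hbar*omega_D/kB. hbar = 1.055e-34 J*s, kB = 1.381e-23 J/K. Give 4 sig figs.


Step 1: hbar*omega_D = 1.055e-34 * 2.859e+13 = 3.016e-21 J
Step 2: Theta_D = 3.016e-21 / 1.381e-23
Step 3: Theta_D = 218.4 K

218.4


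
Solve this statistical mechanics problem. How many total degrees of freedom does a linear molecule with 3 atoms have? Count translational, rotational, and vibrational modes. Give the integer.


Step 1: Translational DOF = 3
Step 2: Rotational DOF (linear) = 2
Step 3: Vibrational DOF = 3*3 - 5 = 4
Step 4: Total = 3 + 2 + 4 = 9

9


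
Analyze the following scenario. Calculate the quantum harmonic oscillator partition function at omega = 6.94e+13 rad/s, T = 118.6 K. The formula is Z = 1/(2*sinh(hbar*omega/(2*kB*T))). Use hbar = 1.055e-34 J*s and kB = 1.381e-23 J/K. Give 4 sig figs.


Step 1: Compute x = hbar*omega/(kB*T) = 1.055e-34*6.94e+13/(1.381e-23*118.6) = 4.47
Step 2: x/2 = 2.235
Step 3: sinh(x/2) = 4.62
Step 4: Z = 1/(2*4.62) = 0.1082

0.1082


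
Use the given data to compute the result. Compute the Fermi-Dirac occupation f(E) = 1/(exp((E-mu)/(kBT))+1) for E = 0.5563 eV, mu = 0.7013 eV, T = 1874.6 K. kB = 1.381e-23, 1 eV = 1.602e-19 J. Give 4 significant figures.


Step 1: (E - mu) = 0.5563 - 0.7013 = -0.145 eV
Step 2: Convert: (E-mu)*eV = -2.323e-20 J
Step 3: x = (E-mu)*eV/(kB*T) = -0.8973
Step 4: f = 1/(exp(-0.8973)+1) = 0.7104

0.7104


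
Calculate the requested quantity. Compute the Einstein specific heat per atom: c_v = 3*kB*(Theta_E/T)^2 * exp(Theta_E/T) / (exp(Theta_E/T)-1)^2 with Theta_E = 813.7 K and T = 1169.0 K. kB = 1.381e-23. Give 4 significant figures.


Step 1: x = Theta_E/T = 813.7/1169.0 = 0.6961
Step 2: x^2 = 0.4845
Step 3: exp(x) = 2.006
Step 4: c_v = 3*1.381e-23*0.4845*2.006/(2.006-1)^2 = 3.98e-23

3.98e-23


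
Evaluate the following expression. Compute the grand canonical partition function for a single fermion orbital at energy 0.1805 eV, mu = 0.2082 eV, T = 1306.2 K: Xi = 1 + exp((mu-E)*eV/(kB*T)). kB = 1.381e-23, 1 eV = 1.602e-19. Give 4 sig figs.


Step 1: (mu - E) = 0.2082 - 0.1805 = 0.0277 eV
Step 2: x = (mu-E)*eV/(kB*T) = 0.0277*1.602e-19/(1.381e-23*1306.2) = 0.246
Step 3: exp(x) = 1.279
Step 4: Xi = 1 + 1.279 = 2.279

2.279


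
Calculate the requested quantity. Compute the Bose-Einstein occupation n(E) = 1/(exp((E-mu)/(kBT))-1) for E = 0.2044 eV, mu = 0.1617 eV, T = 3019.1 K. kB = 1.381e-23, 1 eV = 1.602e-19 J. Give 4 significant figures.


Step 1: (E - mu) = 0.0427 eV
Step 2: x = (E-mu)*eV/(kB*T) = 0.0427*1.602e-19/(1.381e-23*3019.1) = 0.1641
Step 3: exp(x) = 1.178
Step 4: n = 1/(exp(x)-1) = 5.609

5.609


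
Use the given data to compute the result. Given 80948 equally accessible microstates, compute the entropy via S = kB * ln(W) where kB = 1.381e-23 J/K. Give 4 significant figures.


Step 1: ln(W) = ln(80948) = 11.3
Step 2: S = kB * ln(W) = 1.381e-23 * 11.3
Step 3: S = 1.561e-22 J/K

1.561e-22


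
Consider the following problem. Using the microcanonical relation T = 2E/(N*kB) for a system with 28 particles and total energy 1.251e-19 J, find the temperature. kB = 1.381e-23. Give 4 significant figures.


Step 1: Numerator = 2*E = 2*1.251e-19 = 2.502e-19 J
Step 2: Denominator = N*kB = 28*1.381e-23 = 3.867e-22
Step 3: T = 2.502e-19 / 3.867e-22 = 647 K

647


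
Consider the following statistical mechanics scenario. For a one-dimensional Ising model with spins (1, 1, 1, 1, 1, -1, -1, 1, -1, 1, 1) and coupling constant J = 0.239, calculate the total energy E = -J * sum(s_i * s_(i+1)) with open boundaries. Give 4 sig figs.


Step 1: Nearest-neighbor products: 1, 1, 1, 1, -1, 1, -1, -1, -1, 1
Step 2: Sum of products = 2
Step 3: E = -0.239 * 2 = -0.478

-0.478


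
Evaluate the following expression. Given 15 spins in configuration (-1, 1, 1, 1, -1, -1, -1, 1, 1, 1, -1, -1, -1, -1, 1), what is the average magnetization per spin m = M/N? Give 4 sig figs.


Step 1: Count up spins (+1): 7, down spins (-1): 8
Step 2: Total magnetization M = 7 - 8 = -1
Step 3: m = M/N = -1/15 = -0.06667

-0.06667


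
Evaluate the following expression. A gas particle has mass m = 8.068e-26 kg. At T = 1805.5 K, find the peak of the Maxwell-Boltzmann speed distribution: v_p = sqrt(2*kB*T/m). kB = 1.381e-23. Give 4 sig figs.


Step 1: Numerator = 2*kB*T = 2*1.381e-23*1805.5 = 4.987e-20
Step 2: Ratio = 4.987e-20 / 8.068e-26 = 6.181e+05
Step 3: v_p = sqrt(6.181e+05) = 786.2 m/s

786.2


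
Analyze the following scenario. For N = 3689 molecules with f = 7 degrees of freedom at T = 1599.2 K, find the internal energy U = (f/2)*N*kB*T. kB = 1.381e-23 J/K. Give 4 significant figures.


Step 1: f/2 = 7/2 = 3.5
Step 2: N*kB*T = 3689*1.381e-23*1599.2 = 8.147e-17
Step 3: U = 3.5 * 8.147e-17 = 2.851e-16 J

2.851e-16


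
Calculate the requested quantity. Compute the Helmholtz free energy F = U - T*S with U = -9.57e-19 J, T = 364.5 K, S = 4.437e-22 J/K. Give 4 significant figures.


Step 1: T*S = 364.5 * 4.437e-22 = 1.617e-19 J
Step 2: F = U - T*S = -9.57e-19 - 1.617e-19
Step 3: F = -1.119e-18 J

-1.119e-18


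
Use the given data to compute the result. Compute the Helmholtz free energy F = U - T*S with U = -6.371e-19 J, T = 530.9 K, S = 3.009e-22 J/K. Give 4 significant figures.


Step 1: T*S = 530.9 * 3.009e-22 = 1.597e-19 J
Step 2: F = U - T*S = -6.371e-19 - 1.597e-19
Step 3: F = -7.968e-19 J

-7.968e-19


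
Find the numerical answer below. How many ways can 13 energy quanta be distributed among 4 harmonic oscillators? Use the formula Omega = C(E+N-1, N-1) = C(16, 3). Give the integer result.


Step 1: Use binomial coefficient C(16, 3)
Step 2: Numerator = 16! / 13!
Step 3: Denominator = 3!
Step 4: Omega = 560

560


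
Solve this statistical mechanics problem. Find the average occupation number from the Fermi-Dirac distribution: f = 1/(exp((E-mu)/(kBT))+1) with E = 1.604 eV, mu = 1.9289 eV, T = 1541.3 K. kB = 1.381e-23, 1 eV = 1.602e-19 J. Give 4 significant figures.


Step 1: (E - mu) = 1.604 - 1.9289 = -0.3249 eV
Step 2: Convert: (E-mu)*eV = -5.205e-20 J
Step 3: x = (E-mu)*eV/(kB*T) = -2.445
Step 4: f = 1/(exp(-2.445)+1) = 0.9202

0.9202


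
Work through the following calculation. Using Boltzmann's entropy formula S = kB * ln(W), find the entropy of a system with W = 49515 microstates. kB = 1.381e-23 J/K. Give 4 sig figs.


Step 1: ln(W) = ln(49515) = 10.81
Step 2: S = kB * ln(W) = 1.381e-23 * 10.81
Step 3: S = 1.493e-22 J/K

1.493e-22


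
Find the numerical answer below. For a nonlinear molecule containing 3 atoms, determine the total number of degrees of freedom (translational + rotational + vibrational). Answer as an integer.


Step 1: Translational DOF = 3
Step 2: Rotational DOF (nonlinear) = 3
Step 3: Vibrational DOF = 3*3 - 6 = 3
Step 4: Total = 3 + 3 + 3 = 9

9


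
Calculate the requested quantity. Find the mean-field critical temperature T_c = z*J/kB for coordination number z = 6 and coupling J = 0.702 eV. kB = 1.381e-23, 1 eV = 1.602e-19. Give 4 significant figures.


Step 1: z*J = 6*0.702 = 4.212 eV
Step 2: Convert to Joules: 4.212*1.602e-19 = 6.748e-19 J
Step 3: T_c = 6.748e-19 / 1.381e-23 = 4.886e+04 K

4.886e+04


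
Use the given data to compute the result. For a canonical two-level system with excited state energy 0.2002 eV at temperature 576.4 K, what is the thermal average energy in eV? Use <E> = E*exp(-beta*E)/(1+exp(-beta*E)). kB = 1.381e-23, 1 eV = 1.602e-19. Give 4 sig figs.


Step 1: beta*E = 0.2002*1.602e-19/(1.381e-23*576.4) = 4.029
Step 2: exp(-beta*E) = 0.01779
Step 3: <E> = 0.2002*0.01779/(1+0.01779) = 0.003499 eV

0.003499


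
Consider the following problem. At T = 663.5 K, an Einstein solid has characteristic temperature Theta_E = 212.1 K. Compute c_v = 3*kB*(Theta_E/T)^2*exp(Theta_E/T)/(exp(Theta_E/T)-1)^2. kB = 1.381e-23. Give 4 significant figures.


Step 1: x = Theta_E/T = 212.1/663.5 = 0.3197
Step 2: x^2 = 0.1022
Step 3: exp(x) = 1.377
Step 4: c_v = 3*1.381e-23*0.1022*1.377/(1.377-1)^2 = 4.108e-23

4.108e-23


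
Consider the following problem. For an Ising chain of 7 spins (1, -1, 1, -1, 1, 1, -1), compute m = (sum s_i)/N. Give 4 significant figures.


Step 1: Count up spins (+1): 4, down spins (-1): 3
Step 2: Total magnetization M = 4 - 3 = 1
Step 3: m = M/N = 1/7 = 0.1429

0.1429


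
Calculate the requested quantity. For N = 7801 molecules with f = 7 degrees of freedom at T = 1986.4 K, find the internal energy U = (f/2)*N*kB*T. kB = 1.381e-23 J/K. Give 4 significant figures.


Step 1: f/2 = 7/2 = 3.5
Step 2: N*kB*T = 7801*1.381e-23*1986.4 = 2.14e-16
Step 3: U = 3.5 * 2.14e-16 = 7.49e-16 J

7.49e-16


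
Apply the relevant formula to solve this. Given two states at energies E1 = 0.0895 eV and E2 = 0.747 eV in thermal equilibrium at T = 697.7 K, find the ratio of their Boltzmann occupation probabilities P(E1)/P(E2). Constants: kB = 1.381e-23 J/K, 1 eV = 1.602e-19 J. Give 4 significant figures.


Step 1: Compute energy difference dE = E1 - E2 = 0.0895 - 0.747 = -0.6575 eV
Step 2: Convert to Joules: dE_J = -0.6575 * 1.602e-19 = -1.053e-19 J
Step 3: Compute exponent = -dE_J / (kB * T) = -(-1.053e-19) / (1.381e-23 * 697.7) = 10.93
Step 4: P(E1)/P(E2) = exp(10.93) = 5.593e+04

5.593e+04


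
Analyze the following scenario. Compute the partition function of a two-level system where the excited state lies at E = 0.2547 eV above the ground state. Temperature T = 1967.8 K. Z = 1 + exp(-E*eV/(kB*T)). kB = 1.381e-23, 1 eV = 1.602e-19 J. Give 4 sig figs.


Step 1: Compute beta*E = E*eV/(kB*T) = 0.2547*1.602e-19/(1.381e-23*1967.8) = 1.501
Step 2: exp(-beta*E) = exp(-1.501) = 0.2228
Step 3: Z = 1 + 0.2228 = 1.223

1.223


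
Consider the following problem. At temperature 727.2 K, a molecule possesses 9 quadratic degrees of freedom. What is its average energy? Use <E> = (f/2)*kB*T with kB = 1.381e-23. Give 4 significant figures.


Step 1: f/2 = 9/2 = 4.5
Step 2: kB*T = 1.381e-23 * 727.2 = 1.004e-20
Step 3: <E> = 4.5 * 1.004e-20 = 4.519e-20 J

4.519e-20


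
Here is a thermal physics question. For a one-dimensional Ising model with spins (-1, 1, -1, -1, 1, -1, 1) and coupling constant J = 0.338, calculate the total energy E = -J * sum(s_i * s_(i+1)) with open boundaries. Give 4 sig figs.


Step 1: Nearest-neighbor products: -1, -1, 1, -1, -1, -1
Step 2: Sum of products = -4
Step 3: E = -0.338 * -4 = 1.352

1.352


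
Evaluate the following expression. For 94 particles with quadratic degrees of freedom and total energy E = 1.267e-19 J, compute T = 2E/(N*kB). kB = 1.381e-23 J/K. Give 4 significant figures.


Step 1: Numerator = 2*E = 2*1.267e-19 = 2.534e-19 J
Step 2: Denominator = N*kB = 94*1.381e-23 = 1.298e-21
Step 3: T = 2.534e-19 / 1.298e-21 = 195.2 K

195.2


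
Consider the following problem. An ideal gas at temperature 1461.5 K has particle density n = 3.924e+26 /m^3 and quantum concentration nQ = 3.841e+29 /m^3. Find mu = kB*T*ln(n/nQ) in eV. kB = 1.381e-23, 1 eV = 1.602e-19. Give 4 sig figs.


Step 1: n/nQ = 3.924e+26/3.841e+29 = 0.001022
Step 2: ln(n/nQ) = -6.886
Step 3: mu = kB*T*ln(n/nQ) = 2.018e-20*-6.886 = -1.39e-19 J
Step 4: Convert to eV: -1.39e-19/1.602e-19 = -0.8676 eV

-0.8676


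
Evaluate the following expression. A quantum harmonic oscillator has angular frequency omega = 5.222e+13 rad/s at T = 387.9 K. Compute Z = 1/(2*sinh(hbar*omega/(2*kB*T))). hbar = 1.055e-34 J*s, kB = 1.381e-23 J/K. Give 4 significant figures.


Step 1: Compute x = hbar*omega/(kB*T) = 1.055e-34*5.222e+13/(1.381e-23*387.9) = 1.028
Step 2: x/2 = 0.5142
Step 3: sinh(x/2) = 0.5372
Step 4: Z = 1/(2*0.5372) = 0.9308

0.9308


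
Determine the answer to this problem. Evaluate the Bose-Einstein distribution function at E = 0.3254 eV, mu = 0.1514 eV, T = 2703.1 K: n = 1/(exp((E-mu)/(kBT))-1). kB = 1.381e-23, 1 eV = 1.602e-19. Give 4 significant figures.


Step 1: (E - mu) = 0.174 eV
Step 2: x = (E-mu)*eV/(kB*T) = 0.174*1.602e-19/(1.381e-23*2703.1) = 0.7467
Step 3: exp(x) = 2.11
Step 4: n = 1/(exp(x)-1) = 0.9009

0.9009


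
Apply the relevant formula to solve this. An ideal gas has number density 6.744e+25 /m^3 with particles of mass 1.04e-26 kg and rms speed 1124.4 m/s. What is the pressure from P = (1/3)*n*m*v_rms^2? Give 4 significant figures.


Step 1: v_rms^2 = 1124.4^2 = 1.264e+06
Step 2: n*m = 6.744e+25*1.04e-26 = 0.7014
Step 3: P = (1/3)*0.7014*1.264e+06 = 2.956e+05 Pa

2.956e+05


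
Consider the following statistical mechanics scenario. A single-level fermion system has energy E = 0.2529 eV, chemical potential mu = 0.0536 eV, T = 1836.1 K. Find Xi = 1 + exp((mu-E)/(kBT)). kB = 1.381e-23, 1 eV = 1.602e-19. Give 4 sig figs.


Step 1: (mu - E) = 0.0536 - 0.2529 = -0.1993 eV
Step 2: x = (mu-E)*eV/(kB*T) = -0.1993*1.602e-19/(1.381e-23*1836.1) = -1.259
Step 3: exp(x) = 0.2839
Step 4: Xi = 1 + 0.2839 = 1.284

1.284


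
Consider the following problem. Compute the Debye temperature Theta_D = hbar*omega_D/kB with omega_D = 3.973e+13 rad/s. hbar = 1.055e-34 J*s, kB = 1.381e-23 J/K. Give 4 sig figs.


Step 1: hbar*omega_D = 1.055e-34 * 3.973e+13 = 4.192e-21 J
Step 2: Theta_D = 4.192e-21 / 1.381e-23
Step 3: Theta_D = 303.5 K

303.5


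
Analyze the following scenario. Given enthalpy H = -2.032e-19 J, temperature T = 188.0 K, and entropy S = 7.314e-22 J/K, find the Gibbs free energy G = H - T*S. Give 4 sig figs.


Step 1: T*S = 188.0 * 7.314e-22 = 1.375e-19 J
Step 2: G = H - T*S = -2.032e-19 - 1.375e-19
Step 3: G = -3.407e-19 J

-3.407e-19


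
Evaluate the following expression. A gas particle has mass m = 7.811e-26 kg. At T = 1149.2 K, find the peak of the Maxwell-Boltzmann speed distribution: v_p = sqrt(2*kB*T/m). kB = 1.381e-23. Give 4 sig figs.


Step 1: Numerator = 2*kB*T = 2*1.381e-23*1149.2 = 3.174e-20
Step 2: Ratio = 3.174e-20 / 7.811e-26 = 4.064e+05
Step 3: v_p = sqrt(4.064e+05) = 637.5 m/s

637.5


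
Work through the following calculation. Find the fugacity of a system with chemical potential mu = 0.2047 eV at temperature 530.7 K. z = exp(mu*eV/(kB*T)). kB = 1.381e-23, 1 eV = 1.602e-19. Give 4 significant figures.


Step 1: Convert mu to Joules: 0.2047*1.602e-19 = 3.279e-20 J
Step 2: kB*T = 1.381e-23*530.7 = 7.329e-21 J
Step 3: mu/(kB*T) = 4.474
Step 4: z = exp(4.474) = 87.74

87.74


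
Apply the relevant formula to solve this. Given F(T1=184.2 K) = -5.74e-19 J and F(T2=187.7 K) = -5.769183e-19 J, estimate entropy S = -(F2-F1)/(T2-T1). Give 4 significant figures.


Step 1: dF = F2 - F1 = -5.769183e-19 - (-5.74e-19) = -2.9183e-21 J
Step 2: dT = T2 - T1 = 187.7 - 184.2 = 3.5 K
Step 3: S = -dF/dT = -(-2.9183e-21)/3.5 = 8.338e-22 J/K

8.338e-22


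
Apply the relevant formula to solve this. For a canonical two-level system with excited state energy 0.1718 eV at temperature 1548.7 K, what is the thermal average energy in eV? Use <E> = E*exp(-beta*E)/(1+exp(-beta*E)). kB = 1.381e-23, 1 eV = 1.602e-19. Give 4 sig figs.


Step 1: beta*E = 0.1718*1.602e-19/(1.381e-23*1548.7) = 1.287
Step 2: exp(-beta*E) = 0.2761
Step 3: <E> = 0.1718*0.2761/(1+0.2761) = 0.03718 eV

0.03718


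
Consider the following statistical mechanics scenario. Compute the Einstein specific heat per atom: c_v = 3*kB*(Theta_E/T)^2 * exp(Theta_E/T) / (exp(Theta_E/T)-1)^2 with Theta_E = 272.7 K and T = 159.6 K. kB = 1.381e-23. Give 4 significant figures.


Step 1: x = Theta_E/T = 272.7/159.6 = 1.709
Step 2: x^2 = 2.919
Step 3: exp(x) = 5.521
Step 4: c_v = 3*1.381e-23*2.919*5.521/(5.521-1)^2 = 3.267e-23

3.267e-23


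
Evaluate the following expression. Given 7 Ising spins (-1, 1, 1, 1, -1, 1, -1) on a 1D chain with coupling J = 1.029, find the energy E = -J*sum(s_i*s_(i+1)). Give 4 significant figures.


Step 1: Nearest-neighbor products: -1, 1, 1, -1, -1, -1
Step 2: Sum of products = -2
Step 3: E = -1.029 * -2 = 2.058

2.058


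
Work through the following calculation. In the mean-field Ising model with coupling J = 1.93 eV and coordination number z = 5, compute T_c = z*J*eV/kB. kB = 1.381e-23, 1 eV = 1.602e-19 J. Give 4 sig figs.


Step 1: z*J = 5*1.93 = 9.65 eV
Step 2: Convert to Joules: 9.65*1.602e-19 = 1.546e-18 J
Step 3: T_c = 1.546e-18 / 1.381e-23 = 1.119e+05 K

1.119e+05


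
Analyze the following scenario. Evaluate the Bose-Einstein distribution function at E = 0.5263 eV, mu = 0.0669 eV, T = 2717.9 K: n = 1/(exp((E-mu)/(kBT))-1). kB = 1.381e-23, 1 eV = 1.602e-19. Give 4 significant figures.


Step 1: (E - mu) = 0.4594 eV
Step 2: x = (E-mu)*eV/(kB*T) = 0.4594*1.602e-19/(1.381e-23*2717.9) = 1.961
Step 3: exp(x) = 7.105
Step 4: n = 1/(exp(x)-1) = 0.1638

0.1638


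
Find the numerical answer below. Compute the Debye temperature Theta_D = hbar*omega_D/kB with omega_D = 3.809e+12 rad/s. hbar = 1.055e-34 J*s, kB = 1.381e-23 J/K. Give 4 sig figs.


Step 1: hbar*omega_D = 1.055e-34 * 3.809e+12 = 4.018e-22 J
Step 2: Theta_D = 4.018e-22 / 1.381e-23
Step 3: Theta_D = 29.1 K

29.1


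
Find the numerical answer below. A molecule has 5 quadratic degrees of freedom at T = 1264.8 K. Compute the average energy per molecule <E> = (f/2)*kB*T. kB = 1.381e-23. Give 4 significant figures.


Step 1: f/2 = 5/2 = 2.5
Step 2: kB*T = 1.381e-23 * 1264.8 = 1.747e-20
Step 3: <E> = 2.5 * 1.747e-20 = 4.367e-20 J

4.367e-20


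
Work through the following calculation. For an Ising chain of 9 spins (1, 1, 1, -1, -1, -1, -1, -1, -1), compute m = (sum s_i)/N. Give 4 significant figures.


Step 1: Count up spins (+1): 3, down spins (-1): 6
Step 2: Total magnetization M = 3 - 6 = -3
Step 3: m = M/N = -3/9 = -0.3333

-0.3333


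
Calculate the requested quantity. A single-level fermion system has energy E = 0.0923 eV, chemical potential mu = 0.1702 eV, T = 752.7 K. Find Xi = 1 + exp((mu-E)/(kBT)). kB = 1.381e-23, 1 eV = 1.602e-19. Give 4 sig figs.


Step 1: (mu - E) = 0.1702 - 0.0923 = 0.0779 eV
Step 2: x = (mu-E)*eV/(kB*T) = 0.0779*1.602e-19/(1.381e-23*752.7) = 1.201
Step 3: exp(x) = 3.322
Step 4: Xi = 1 + 3.322 = 4.322

4.322


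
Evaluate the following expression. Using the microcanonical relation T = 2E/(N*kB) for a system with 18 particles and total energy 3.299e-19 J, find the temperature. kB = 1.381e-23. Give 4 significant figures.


Step 1: Numerator = 2*E = 2*3.299e-19 = 6.598e-19 J
Step 2: Denominator = N*kB = 18*1.381e-23 = 2.486e-22
Step 3: T = 6.598e-19 / 2.486e-22 = 2654 K

2654


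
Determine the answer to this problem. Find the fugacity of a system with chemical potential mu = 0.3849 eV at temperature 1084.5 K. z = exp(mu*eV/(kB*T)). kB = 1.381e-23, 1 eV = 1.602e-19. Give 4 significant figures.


Step 1: Convert mu to Joules: 0.3849*1.602e-19 = 6.166e-20 J
Step 2: kB*T = 1.381e-23*1084.5 = 1.498e-20 J
Step 3: mu/(kB*T) = 4.117
Step 4: z = exp(4.117) = 61.38

61.38


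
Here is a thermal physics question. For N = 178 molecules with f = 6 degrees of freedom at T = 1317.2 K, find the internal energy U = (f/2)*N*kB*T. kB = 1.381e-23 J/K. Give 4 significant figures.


Step 1: f/2 = 6/2 = 3.0
Step 2: N*kB*T = 178*1.381e-23*1317.2 = 3.238e-18
Step 3: U = 3.0 * 3.238e-18 = 9.714e-18 J

9.714e-18


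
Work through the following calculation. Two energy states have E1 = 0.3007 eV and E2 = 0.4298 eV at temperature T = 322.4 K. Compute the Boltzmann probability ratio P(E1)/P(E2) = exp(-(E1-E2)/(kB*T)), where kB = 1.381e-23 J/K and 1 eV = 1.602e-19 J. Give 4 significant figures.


Step 1: Compute energy difference dE = E1 - E2 = 0.3007 - 0.4298 = -0.1291 eV
Step 2: Convert to Joules: dE_J = -0.1291 * 1.602e-19 = -2.068e-20 J
Step 3: Compute exponent = -dE_J / (kB * T) = -(-2.068e-20) / (1.381e-23 * 322.4) = 4.645
Step 4: P(E1)/P(E2) = exp(4.645) = 104.1

104.1


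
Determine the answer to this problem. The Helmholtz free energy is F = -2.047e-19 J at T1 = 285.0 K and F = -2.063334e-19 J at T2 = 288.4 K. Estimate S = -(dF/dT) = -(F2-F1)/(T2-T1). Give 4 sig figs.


Step 1: dF = F2 - F1 = -2.063334e-19 - (-2.047e-19) = -1.6334e-21 J
Step 2: dT = T2 - T1 = 288.4 - 285.0 = 3.4 K
Step 3: S = -dF/dT = -(-1.6334e-21)/3.4 = 4.804e-22 J/K

4.804e-22


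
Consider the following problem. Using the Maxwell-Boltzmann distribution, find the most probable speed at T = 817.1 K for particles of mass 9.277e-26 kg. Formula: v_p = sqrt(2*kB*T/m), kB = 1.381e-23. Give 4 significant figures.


Step 1: Numerator = 2*kB*T = 2*1.381e-23*817.1 = 2.257e-20
Step 2: Ratio = 2.257e-20 / 9.277e-26 = 2.433e+05
Step 3: v_p = sqrt(2.433e+05) = 493.2 m/s

493.2


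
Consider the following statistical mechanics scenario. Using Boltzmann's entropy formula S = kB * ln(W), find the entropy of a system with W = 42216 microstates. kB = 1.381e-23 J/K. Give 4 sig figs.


Step 1: ln(W) = ln(42216) = 10.65
Step 2: S = kB * ln(W) = 1.381e-23 * 10.65
Step 3: S = 1.471e-22 J/K

1.471e-22


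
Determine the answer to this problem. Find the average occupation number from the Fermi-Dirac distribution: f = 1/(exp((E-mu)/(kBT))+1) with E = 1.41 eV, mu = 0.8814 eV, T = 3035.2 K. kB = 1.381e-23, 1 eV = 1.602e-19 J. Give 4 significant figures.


Step 1: (E - mu) = 1.41 - 0.8814 = 0.5286 eV
Step 2: Convert: (E-mu)*eV = 8.468e-20 J
Step 3: x = (E-mu)*eV/(kB*T) = 2.02
Step 4: f = 1/(exp(2.02)+1) = 0.1171

0.1171


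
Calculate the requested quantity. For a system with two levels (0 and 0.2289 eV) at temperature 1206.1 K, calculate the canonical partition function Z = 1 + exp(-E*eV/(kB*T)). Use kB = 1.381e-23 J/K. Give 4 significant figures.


Step 1: Compute beta*E = E*eV/(kB*T) = 0.2289*1.602e-19/(1.381e-23*1206.1) = 2.202
Step 2: exp(-beta*E) = exp(-2.202) = 0.1106
Step 3: Z = 1 + 0.1106 = 1.111

1.111


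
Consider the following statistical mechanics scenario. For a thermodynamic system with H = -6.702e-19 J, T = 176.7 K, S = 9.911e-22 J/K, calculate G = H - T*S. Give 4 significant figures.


Step 1: T*S = 176.7 * 9.911e-22 = 1.751e-19 J
Step 2: G = H - T*S = -6.702e-19 - 1.751e-19
Step 3: G = -8.453e-19 J

-8.453e-19


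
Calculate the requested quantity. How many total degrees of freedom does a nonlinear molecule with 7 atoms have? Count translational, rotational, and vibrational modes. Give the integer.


Step 1: Translational DOF = 3
Step 2: Rotational DOF (nonlinear) = 3
Step 3: Vibrational DOF = 3*7 - 6 = 15
Step 4: Total = 3 + 3 + 15 = 21

21


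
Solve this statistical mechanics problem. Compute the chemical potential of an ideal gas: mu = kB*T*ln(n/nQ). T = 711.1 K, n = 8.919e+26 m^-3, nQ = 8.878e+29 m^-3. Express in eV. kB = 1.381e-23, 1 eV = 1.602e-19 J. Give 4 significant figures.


Step 1: n/nQ = 8.919e+26/8.878e+29 = 0.001005
Step 2: ln(n/nQ) = -6.903
Step 3: mu = kB*T*ln(n/nQ) = 9.82e-21*-6.903 = -6.779e-20 J
Step 4: Convert to eV: -6.779e-20/1.602e-19 = -0.4232 eV

-0.4232


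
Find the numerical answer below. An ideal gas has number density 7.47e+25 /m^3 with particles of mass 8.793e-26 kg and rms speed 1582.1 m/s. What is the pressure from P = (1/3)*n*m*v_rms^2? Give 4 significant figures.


Step 1: v_rms^2 = 1582.1^2 = 2.503e+06
Step 2: n*m = 7.47e+25*8.793e-26 = 6.568
Step 3: P = (1/3)*6.568*2.503e+06 = 5.48e+06 Pa

5.48e+06


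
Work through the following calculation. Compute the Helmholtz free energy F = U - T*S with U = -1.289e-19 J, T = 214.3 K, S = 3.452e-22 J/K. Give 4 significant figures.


Step 1: T*S = 214.3 * 3.452e-22 = 7.398e-20 J
Step 2: F = U - T*S = -1.289e-19 - 7.398e-20
Step 3: F = -2.029e-19 J

-2.029e-19


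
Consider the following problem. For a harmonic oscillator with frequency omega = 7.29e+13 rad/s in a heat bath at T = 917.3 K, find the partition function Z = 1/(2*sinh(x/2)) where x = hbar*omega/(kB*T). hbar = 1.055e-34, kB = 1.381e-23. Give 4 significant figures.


Step 1: Compute x = hbar*omega/(kB*T) = 1.055e-34*7.29e+13/(1.381e-23*917.3) = 0.6071
Step 2: x/2 = 0.3036
Step 3: sinh(x/2) = 0.3082
Step 4: Z = 1/(2*0.3082) = 1.622

1.622


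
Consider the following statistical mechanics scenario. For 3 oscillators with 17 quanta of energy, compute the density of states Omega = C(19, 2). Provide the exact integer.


Step 1: Use binomial coefficient C(19, 2)
Step 2: Numerator = 19! / 17!
Step 3: Denominator = 2!
Step 4: Omega = 171

171


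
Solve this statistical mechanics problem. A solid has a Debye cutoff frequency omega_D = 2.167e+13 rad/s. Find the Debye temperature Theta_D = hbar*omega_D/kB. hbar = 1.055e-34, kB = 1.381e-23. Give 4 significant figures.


Step 1: hbar*omega_D = 1.055e-34 * 2.167e+13 = 2.286e-21 J
Step 2: Theta_D = 2.286e-21 / 1.381e-23
Step 3: Theta_D = 165.5 K

165.5


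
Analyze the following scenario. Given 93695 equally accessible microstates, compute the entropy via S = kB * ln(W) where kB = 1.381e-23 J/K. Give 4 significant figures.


Step 1: ln(W) = ln(93695) = 11.45
Step 2: S = kB * ln(W) = 1.381e-23 * 11.45
Step 3: S = 1.581e-22 J/K

1.581e-22


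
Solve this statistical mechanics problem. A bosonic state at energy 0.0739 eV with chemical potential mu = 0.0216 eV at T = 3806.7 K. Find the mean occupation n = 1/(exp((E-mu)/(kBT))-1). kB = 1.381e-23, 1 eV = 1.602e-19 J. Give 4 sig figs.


Step 1: (E - mu) = 0.0523 eV
Step 2: x = (E-mu)*eV/(kB*T) = 0.0523*1.602e-19/(1.381e-23*3806.7) = 0.1594
Step 3: exp(x) = 1.173
Step 4: n = 1/(exp(x)-1) = 5.788

5.788


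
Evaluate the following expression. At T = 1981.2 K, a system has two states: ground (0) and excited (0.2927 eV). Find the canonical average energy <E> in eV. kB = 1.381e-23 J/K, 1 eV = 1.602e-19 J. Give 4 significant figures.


Step 1: beta*E = 0.2927*1.602e-19/(1.381e-23*1981.2) = 1.714
Step 2: exp(-beta*E) = 0.1802
Step 3: <E> = 0.2927*0.1802/(1+0.1802) = 0.04469 eV

0.04469


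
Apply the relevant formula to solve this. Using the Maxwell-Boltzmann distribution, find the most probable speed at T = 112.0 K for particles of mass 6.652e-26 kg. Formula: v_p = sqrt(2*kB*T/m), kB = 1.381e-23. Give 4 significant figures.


Step 1: Numerator = 2*kB*T = 2*1.381e-23*112.0 = 3.093e-21
Step 2: Ratio = 3.093e-21 / 6.652e-26 = 4.65e+04
Step 3: v_p = sqrt(4.65e+04) = 215.6 m/s

215.6


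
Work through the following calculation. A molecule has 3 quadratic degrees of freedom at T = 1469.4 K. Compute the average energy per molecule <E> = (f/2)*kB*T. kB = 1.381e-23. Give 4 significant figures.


Step 1: f/2 = 3/2 = 1.5
Step 2: kB*T = 1.381e-23 * 1469.4 = 2.029e-20
Step 3: <E> = 1.5 * 2.029e-20 = 3.044e-20 J

3.044e-20


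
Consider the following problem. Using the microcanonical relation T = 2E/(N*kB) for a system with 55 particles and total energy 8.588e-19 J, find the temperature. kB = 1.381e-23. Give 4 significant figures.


Step 1: Numerator = 2*E = 2*8.588e-19 = 1.718e-18 J
Step 2: Denominator = N*kB = 55*1.381e-23 = 7.595e-22
Step 3: T = 1.718e-18 / 7.595e-22 = 2261 K

2261


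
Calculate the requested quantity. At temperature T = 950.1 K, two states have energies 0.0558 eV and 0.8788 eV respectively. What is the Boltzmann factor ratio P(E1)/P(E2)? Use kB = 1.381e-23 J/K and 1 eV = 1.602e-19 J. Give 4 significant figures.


Step 1: Compute energy difference dE = E1 - E2 = 0.0558 - 0.8788 = -0.823 eV
Step 2: Convert to Joules: dE_J = -0.823 * 1.602e-19 = -1.318e-19 J
Step 3: Compute exponent = -dE_J / (kB * T) = -(-1.318e-19) / (1.381e-23 * 950.1) = 10.05
Step 4: P(E1)/P(E2) = exp(10.05) = 2.312e+04

2.312e+04


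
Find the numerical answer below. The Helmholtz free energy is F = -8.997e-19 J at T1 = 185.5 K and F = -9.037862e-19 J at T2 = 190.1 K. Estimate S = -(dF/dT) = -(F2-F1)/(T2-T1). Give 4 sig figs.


Step 1: dF = F2 - F1 = -9.037862e-19 - (-8.997e-19) = -4.0862e-21 J
Step 2: dT = T2 - T1 = 190.1 - 185.5 = 4.6 K
Step 3: S = -dF/dT = -(-4.0862e-21)/4.6 = 8.883e-22 J/K

8.883e-22


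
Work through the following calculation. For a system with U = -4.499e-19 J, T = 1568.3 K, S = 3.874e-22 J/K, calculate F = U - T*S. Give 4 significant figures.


Step 1: T*S = 1568.3 * 3.874e-22 = 6.076e-19 J
Step 2: F = U - T*S = -4.499e-19 - 6.076e-19
Step 3: F = -1.057e-18 J

-1.057e-18


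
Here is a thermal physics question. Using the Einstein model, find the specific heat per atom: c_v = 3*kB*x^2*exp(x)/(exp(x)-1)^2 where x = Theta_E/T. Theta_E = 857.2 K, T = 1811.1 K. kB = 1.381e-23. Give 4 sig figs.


Step 1: x = Theta_E/T = 857.2/1811.1 = 0.4733
Step 2: x^2 = 0.224
Step 3: exp(x) = 1.605
Step 4: c_v = 3*1.381e-23*0.224*1.605/(1.605-1)^2 = 4.067e-23

4.067e-23


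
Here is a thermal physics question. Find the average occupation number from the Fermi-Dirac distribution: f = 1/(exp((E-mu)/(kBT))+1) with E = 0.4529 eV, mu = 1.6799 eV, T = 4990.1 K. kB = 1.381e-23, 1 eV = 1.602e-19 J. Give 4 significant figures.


Step 1: (E - mu) = 0.4529 - 1.6799 = -1.227 eV
Step 2: Convert: (E-mu)*eV = -1.966e-19 J
Step 3: x = (E-mu)*eV/(kB*T) = -2.852
Step 4: f = 1/(exp(-2.852)+1) = 0.9454

0.9454


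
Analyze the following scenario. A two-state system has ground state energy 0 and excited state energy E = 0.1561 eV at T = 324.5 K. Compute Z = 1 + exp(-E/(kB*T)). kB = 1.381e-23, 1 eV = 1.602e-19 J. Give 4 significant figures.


Step 1: Compute beta*E = E*eV/(kB*T) = 0.1561*1.602e-19/(1.381e-23*324.5) = 5.58
Step 2: exp(-beta*E) = exp(-5.58) = 0.003771
Step 3: Z = 1 + 0.003771 = 1.004

1.004


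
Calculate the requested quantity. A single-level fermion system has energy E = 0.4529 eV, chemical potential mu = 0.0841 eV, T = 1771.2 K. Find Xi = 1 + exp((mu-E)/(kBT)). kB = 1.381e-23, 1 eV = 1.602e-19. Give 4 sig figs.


Step 1: (mu - E) = 0.0841 - 0.4529 = -0.3688 eV
Step 2: x = (mu-E)*eV/(kB*T) = -0.3688*1.602e-19/(1.381e-23*1771.2) = -2.415
Step 3: exp(x) = 0.08933
Step 4: Xi = 1 + 0.08933 = 1.089

1.089


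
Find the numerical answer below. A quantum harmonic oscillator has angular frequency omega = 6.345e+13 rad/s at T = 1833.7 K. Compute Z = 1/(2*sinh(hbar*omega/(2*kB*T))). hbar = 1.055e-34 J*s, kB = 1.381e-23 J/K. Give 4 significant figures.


Step 1: Compute x = hbar*omega/(kB*T) = 1.055e-34*6.345e+13/(1.381e-23*1833.7) = 0.2643
Step 2: x/2 = 0.1322
Step 3: sinh(x/2) = 0.1326
Step 4: Z = 1/(2*0.1326) = 3.772

3.772


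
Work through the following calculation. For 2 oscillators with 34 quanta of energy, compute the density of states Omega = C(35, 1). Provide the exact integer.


Step 1: Use binomial coefficient C(35, 1)
Step 2: Numerator = 35! / 34!
Step 3: Denominator = 1!
Step 4: Omega = 35

35


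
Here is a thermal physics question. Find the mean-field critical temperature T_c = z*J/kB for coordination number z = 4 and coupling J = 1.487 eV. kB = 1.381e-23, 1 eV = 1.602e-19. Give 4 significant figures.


Step 1: z*J = 4*1.487 = 5.948 eV
Step 2: Convert to Joules: 5.948*1.602e-19 = 9.529e-19 J
Step 3: T_c = 9.529e-19 / 1.381e-23 = 6.9e+04 K

6.9e+04


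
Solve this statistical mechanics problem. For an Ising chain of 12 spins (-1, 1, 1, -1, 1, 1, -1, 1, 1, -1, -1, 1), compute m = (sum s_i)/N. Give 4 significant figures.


Step 1: Count up spins (+1): 7, down spins (-1): 5
Step 2: Total magnetization M = 7 - 5 = 2
Step 3: m = M/N = 2/12 = 0.1667

0.1667


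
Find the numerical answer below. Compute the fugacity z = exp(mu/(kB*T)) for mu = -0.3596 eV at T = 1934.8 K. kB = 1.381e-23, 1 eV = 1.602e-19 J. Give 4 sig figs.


Step 1: Convert mu to Joules: -0.3596*1.602e-19 = -5.761e-20 J
Step 2: kB*T = 1.381e-23*1934.8 = 2.672e-20 J
Step 3: mu/(kB*T) = -2.156
Step 4: z = exp(-2.156) = 0.1158

0.1158


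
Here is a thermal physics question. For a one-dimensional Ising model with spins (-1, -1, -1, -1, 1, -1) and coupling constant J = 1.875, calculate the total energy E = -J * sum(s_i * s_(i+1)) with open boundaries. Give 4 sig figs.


Step 1: Nearest-neighbor products: 1, 1, 1, -1, -1
Step 2: Sum of products = 1
Step 3: E = -1.875 * 1 = -1.875

-1.875


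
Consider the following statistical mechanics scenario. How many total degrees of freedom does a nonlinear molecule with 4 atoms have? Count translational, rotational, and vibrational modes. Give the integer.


Step 1: Translational DOF = 3
Step 2: Rotational DOF (nonlinear) = 3
Step 3: Vibrational DOF = 3*4 - 6 = 6
Step 4: Total = 3 + 3 + 6 = 12

12


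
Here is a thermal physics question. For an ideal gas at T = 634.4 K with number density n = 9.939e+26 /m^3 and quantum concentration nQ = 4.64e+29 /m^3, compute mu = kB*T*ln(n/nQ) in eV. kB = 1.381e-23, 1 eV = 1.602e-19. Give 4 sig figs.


Step 1: n/nQ = 9.939e+26/4.64e+29 = 0.002142
Step 2: ln(n/nQ) = -6.146
Step 3: mu = kB*T*ln(n/nQ) = 8.761e-21*-6.146 = -5.385e-20 J
Step 4: Convert to eV: -5.385e-20/1.602e-19 = -0.3361 eV

-0.3361


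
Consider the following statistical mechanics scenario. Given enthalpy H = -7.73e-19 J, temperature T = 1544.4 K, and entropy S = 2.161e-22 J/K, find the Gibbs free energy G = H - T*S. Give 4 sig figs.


Step 1: T*S = 1544.4 * 2.161e-22 = 3.337e-19 J
Step 2: G = H - T*S = -7.73e-19 - 3.337e-19
Step 3: G = -1.107e-18 J

-1.107e-18


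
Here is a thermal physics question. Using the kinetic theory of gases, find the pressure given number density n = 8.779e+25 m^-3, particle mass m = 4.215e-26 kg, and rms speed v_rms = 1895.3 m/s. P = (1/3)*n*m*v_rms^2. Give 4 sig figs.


Step 1: v_rms^2 = 1895.3^2 = 3.592e+06
Step 2: n*m = 8.779e+25*4.215e-26 = 3.7
Step 3: P = (1/3)*3.7*3.592e+06 = 4.431e+06 Pa

4.431e+06


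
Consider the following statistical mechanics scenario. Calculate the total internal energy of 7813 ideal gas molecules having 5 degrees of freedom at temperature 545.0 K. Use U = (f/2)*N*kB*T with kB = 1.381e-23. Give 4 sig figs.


Step 1: f/2 = 5/2 = 2.5
Step 2: N*kB*T = 7813*1.381e-23*545.0 = 5.88e-17
Step 3: U = 2.5 * 5.88e-17 = 1.47e-16 J

1.47e-16


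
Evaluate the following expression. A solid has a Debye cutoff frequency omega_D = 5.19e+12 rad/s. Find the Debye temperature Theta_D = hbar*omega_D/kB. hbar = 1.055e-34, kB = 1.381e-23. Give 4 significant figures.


Step 1: hbar*omega_D = 1.055e-34 * 5.19e+12 = 5.475e-22 J
Step 2: Theta_D = 5.475e-22 / 1.381e-23
Step 3: Theta_D = 39.65 K

39.65


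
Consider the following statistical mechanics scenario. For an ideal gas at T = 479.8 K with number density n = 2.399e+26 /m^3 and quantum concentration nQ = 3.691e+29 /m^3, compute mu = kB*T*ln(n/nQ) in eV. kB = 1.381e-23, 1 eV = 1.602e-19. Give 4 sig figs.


Step 1: n/nQ = 2.399e+26/3.691e+29 = 0.00065
Step 2: ln(n/nQ) = -7.339
Step 3: mu = kB*T*ln(n/nQ) = 6.626e-21*-7.339 = -4.863e-20 J
Step 4: Convert to eV: -4.863e-20/1.602e-19 = -0.3035 eV

-0.3035


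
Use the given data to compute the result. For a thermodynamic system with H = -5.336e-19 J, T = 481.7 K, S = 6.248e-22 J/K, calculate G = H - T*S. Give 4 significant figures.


Step 1: T*S = 481.7 * 6.248e-22 = 3.01e-19 J
Step 2: G = H - T*S = -5.336e-19 - 3.01e-19
Step 3: G = -8.346e-19 J

-8.346e-19


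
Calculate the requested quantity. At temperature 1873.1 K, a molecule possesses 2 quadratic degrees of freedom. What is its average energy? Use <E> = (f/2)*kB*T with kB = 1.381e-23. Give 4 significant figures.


Step 1: f/2 = 2/2 = 1
Step 2: kB*T = 1.381e-23 * 1873.1 = 2.587e-20
Step 3: <E> = 1 * 2.587e-20 = 2.587e-20 J

2.587e-20


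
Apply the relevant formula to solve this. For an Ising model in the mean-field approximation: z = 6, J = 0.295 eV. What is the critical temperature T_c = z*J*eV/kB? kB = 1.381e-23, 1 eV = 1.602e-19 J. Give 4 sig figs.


Step 1: z*J = 6*0.295 = 1.77 eV
Step 2: Convert to Joules: 1.77*1.602e-19 = 2.836e-19 J
Step 3: T_c = 2.836e-19 / 1.381e-23 = 2.053e+04 K

2.053e+04


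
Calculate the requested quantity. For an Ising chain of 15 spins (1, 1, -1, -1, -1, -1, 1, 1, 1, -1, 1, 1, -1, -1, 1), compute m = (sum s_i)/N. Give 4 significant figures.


Step 1: Count up spins (+1): 8, down spins (-1): 7
Step 2: Total magnetization M = 8 - 7 = 1
Step 3: m = M/N = 1/15 = 0.06667

0.06667


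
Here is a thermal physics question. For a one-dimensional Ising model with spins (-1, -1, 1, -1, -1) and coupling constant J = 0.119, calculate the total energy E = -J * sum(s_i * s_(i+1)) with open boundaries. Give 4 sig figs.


Step 1: Nearest-neighbor products: 1, -1, -1, 1
Step 2: Sum of products = 0
Step 3: E = -0.119 * 0 = 0

0


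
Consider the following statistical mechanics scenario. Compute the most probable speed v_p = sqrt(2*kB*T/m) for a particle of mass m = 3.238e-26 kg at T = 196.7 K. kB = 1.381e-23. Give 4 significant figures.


Step 1: Numerator = 2*kB*T = 2*1.381e-23*196.7 = 5.433e-21
Step 2: Ratio = 5.433e-21 / 3.238e-26 = 1.678e+05
Step 3: v_p = sqrt(1.678e+05) = 409.6 m/s

409.6


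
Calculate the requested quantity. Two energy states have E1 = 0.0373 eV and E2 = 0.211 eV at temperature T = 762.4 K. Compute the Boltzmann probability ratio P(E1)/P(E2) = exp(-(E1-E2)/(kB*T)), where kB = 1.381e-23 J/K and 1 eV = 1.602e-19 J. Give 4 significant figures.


Step 1: Compute energy difference dE = E1 - E2 = 0.0373 - 0.211 = -0.1737 eV
Step 2: Convert to Joules: dE_J = -0.1737 * 1.602e-19 = -2.783e-20 J
Step 3: Compute exponent = -dE_J / (kB * T) = -(-2.783e-20) / (1.381e-23 * 762.4) = 2.643
Step 4: P(E1)/P(E2) = exp(2.643) = 14.05

14.05


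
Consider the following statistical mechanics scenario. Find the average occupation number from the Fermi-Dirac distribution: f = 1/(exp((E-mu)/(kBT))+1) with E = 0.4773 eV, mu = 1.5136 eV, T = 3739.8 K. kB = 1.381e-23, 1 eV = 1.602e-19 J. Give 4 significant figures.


Step 1: (E - mu) = 0.4773 - 1.5136 = -1.036 eV
Step 2: Convert: (E-mu)*eV = -1.66e-19 J
Step 3: x = (E-mu)*eV/(kB*T) = -3.214
Step 4: f = 1/(exp(-3.214)+1) = 0.9614

0.9614


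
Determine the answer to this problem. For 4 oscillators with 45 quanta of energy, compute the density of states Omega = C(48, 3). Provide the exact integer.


Step 1: Use binomial coefficient C(48, 3)
Step 2: Numerator = 48! / 45!
Step 3: Denominator = 3!
Step 4: Omega = 17296

17296


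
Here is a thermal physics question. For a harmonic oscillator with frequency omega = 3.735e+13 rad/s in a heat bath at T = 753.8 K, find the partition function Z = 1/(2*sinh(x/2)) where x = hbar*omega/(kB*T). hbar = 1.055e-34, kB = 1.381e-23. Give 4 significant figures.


Step 1: Compute x = hbar*omega/(kB*T) = 1.055e-34*3.735e+13/(1.381e-23*753.8) = 0.3785
Step 2: x/2 = 0.1893
Step 3: sinh(x/2) = 0.1904
Step 4: Z = 1/(2*0.1904) = 2.626

2.626


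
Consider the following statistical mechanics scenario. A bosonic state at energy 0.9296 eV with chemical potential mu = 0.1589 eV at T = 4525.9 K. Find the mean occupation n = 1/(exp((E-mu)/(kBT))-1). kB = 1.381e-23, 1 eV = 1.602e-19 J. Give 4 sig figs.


Step 1: (E - mu) = 0.7707 eV
Step 2: x = (E-mu)*eV/(kB*T) = 0.7707*1.602e-19/(1.381e-23*4525.9) = 1.975
Step 3: exp(x) = 7.209
Step 4: n = 1/(exp(x)-1) = 0.161

0.161
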